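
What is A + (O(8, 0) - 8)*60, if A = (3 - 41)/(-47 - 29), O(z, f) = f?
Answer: -959/2 ≈ -479.50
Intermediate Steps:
A = ½ (A = -38/(-76) = -38*(-1/76) = ½ ≈ 0.50000)
A + (O(8, 0) - 8)*60 = ½ + (0 - 8)*60 = ½ - 8*60 = ½ - 480 = -959/2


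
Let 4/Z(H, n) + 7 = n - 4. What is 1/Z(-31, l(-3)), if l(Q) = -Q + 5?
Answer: -3/4 ≈ -0.75000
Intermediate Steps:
l(Q) = 5 - Q
Z(H, n) = 4/(-11 + n) (Z(H, n) = 4/(-7 + (n - 4)) = 4/(-7 + (-4 + n)) = 4/(-11 + n))
1/Z(-31, l(-3)) = 1/(4/(-11 + (5 - 1*(-3)))) = 1/(4/(-11 + (5 + 3))) = 1/(4/(-11 + 8)) = 1/(4/(-3)) = 1/(4*(-1/3)) = 1/(-4/3) = -3/4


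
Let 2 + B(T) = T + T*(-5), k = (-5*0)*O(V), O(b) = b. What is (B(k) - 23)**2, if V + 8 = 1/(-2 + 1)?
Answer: 625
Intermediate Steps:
V = -9 (V = -8 + 1/(-2 + 1) = -8 + 1/(-1) = -8 - 1 = -9)
k = 0 (k = -5*0*(-9) = 0*(-9) = 0)
B(T) = -2 - 4*T (B(T) = -2 + (T + T*(-5)) = -2 + (T - 5*T) = -2 - 4*T)
(B(k) - 23)**2 = ((-2 - 4*0) - 23)**2 = ((-2 + 0) - 23)**2 = (-2 - 23)**2 = (-25)**2 = 625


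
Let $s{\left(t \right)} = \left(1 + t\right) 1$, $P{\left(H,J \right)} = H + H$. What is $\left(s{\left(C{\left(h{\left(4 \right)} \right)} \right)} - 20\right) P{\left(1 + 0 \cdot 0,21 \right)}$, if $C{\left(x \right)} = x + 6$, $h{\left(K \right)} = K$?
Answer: $-18$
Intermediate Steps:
$P{\left(H,J \right)} = 2 H$
$C{\left(x \right)} = 6 + x$
$s{\left(t \right)} = 1 + t$
$\left(s{\left(C{\left(h{\left(4 \right)} \right)} \right)} - 20\right) P{\left(1 + 0 \cdot 0,21 \right)} = \left(\left(1 + \left(6 + 4\right)\right) - 20\right) 2 \left(1 + 0 \cdot 0\right) = \left(\left(1 + 10\right) - 20\right) 2 \left(1 + 0\right) = \left(11 - 20\right) 2 \cdot 1 = \left(-9\right) 2 = -18$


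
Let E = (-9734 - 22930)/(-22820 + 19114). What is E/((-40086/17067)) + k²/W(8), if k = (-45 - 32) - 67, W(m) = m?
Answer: 10680742094/4126631 ≈ 2588.2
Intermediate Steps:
k = -144 (k = -77 - 67 = -144)
E = 16332/1853 (E = -32664/(-3706) = -32664*(-1/3706) = 16332/1853 ≈ 8.8138)
E/((-40086/17067)) + k²/W(8) = 16332/(1853*((-40086/17067))) + (-144)²/8 = 16332/(1853*((-40086*1/17067))) + 20736*(⅛) = 16332/(1853*(-13362/5689)) + 2592 = (16332/1853)*(-5689/13362) + 2592 = -15485458/4126631 + 2592 = 10680742094/4126631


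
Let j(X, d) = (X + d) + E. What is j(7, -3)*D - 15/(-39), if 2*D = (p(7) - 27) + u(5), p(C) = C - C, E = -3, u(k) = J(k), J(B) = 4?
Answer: -289/26 ≈ -11.115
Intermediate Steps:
u(k) = 4
p(C) = 0
j(X, d) = -3 + X + d (j(X, d) = (X + d) - 3 = -3 + X + d)
D = -23/2 (D = ((0 - 27) + 4)/2 = (-27 + 4)/2 = (1/2)*(-23) = -23/2 ≈ -11.500)
j(7, -3)*D - 15/(-39) = (-3 + 7 - 3)*(-23/2) - 15/(-39) = 1*(-23/2) - 15*(-1/39) = -23/2 + 5/13 = -289/26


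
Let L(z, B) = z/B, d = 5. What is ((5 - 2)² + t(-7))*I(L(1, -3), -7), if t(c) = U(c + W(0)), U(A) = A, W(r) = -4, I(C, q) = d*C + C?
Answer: 4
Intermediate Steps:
I(C, q) = 6*C (I(C, q) = 5*C + C = 6*C)
t(c) = -4 + c (t(c) = c - 4 = -4 + c)
((5 - 2)² + t(-7))*I(L(1, -3), -7) = ((5 - 2)² + (-4 - 7))*(6*(1/(-3))) = (3² - 11)*(6*(1*(-⅓))) = (9 - 11)*(6*(-⅓)) = -2*(-2) = 4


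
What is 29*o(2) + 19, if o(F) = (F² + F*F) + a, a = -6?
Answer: 77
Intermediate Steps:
o(F) = -6 + 2*F² (o(F) = (F² + F*F) - 6 = (F² + F²) - 6 = 2*F² - 6 = -6 + 2*F²)
29*o(2) + 19 = 29*(-6 + 2*2²) + 19 = 29*(-6 + 2*4) + 19 = 29*(-6 + 8) + 19 = 29*2 + 19 = 58 + 19 = 77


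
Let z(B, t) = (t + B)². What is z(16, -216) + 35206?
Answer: 75206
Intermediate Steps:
z(B, t) = (B + t)²
z(16, -216) + 35206 = (16 - 216)² + 35206 = (-200)² + 35206 = 40000 + 35206 = 75206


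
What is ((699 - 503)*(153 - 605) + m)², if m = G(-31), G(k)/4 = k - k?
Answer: 7848542464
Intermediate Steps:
G(k) = 0 (G(k) = 4*(k - k) = 4*0 = 0)
m = 0
((699 - 503)*(153 - 605) + m)² = ((699 - 503)*(153 - 605) + 0)² = (196*(-452) + 0)² = (-88592 + 0)² = (-88592)² = 7848542464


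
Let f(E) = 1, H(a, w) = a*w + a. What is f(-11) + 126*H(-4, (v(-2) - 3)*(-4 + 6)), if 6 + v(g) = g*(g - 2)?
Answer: 505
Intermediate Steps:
v(g) = -6 + g*(-2 + g) (v(g) = -6 + g*(g - 2) = -6 + g*(-2 + g))
H(a, w) = a + a*w
f(-11) + 126*H(-4, (v(-2) - 3)*(-4 + 6)) = 1 + 126*(-4*(1 + ((-6 + (-2)² - 2*(-2)) - 3)*(-4 + 6))) = 1 + 126*(-4*(1 + ((-6 + 4 + 4) - 3)*2)) = 1 + 126*(-4*(1 + (2 - 3)*2)) = 1 + 126*(-4*(1 - 1*2)) = 1 + 126*(-4*(1 - 2)) = 1 + 126*(-4*(-1)) = 1 + 126*4 = 1 + 504 = 505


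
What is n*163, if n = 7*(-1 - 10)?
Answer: -12551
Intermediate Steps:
n = -77 (n = 7*(-11) = -77)
n*163 = -77*163 = -12551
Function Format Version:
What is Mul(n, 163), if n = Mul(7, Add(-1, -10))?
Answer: -12551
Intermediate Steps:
n = -77 (n = Mul(7, -11) = -77)
Mul(n, 163) = Mul(-77, 163) = -12551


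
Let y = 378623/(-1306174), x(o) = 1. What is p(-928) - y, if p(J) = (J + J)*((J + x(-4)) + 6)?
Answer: 2232742866047/1306174 ≈ 1.7094e+6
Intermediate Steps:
y = -378623/1306174 (y = 378623*(-1/1306174) = -378623/1306174 ≈ -0.28987)
p(J) = 2*J*(7 + J) (p(J) = (J + J)*((J + 1) + 6) = (2*J)*((1 + J) + 6) = (2*J)*(7 + J) = 2*J*(7 + J))
p(-928) - y = 2*(-928)*(7 - 928) - 1*(-378623/1306174) = 2*(-928)*(-921) + 378623/1306174 = 1709376 + 378623/1306174 = 2232742866047/1306174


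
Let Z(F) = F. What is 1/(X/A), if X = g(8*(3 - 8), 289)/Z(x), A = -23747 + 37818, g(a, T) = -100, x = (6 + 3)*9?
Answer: -1139751/100 ≈ -11398.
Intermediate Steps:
x = 81 (x = 9*9 = 81)
A = 14071
X = -100/81 ≈ -1.2346
1/(X/A) = 1/(-100/81/14071) = 1/(-100/81*1/14071) = 1/(-100/1139751) = -1139751/100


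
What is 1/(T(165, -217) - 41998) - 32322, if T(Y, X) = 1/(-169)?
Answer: -229410663655/7097663 ≈ -32322.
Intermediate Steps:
T(Y, X) = -1/169
1/(T(165, -217) - 41998) - 32322 = 1/(-1/169 - 41998) - 32322 = 1/(-7097663/169) - 32322 = -169/7097663 - 32322 = -229410663655/7097663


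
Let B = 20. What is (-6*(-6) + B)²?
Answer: 3136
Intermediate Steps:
(-6*(-6) + B)² = (-6*(-6) + 20)² = (36 + 20)² = 56² = 3136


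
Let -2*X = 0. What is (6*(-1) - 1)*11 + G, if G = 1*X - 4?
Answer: -81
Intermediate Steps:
X = 0 (X = -½*0 = 0)
G = -4 (G = 1*0 - 4 = 0 - 4 = -4)
(6*(-1) - 1)*11 + G = (6*(-1) - 1)*11 - 4 = (-6 - 1)*11 - 4 = -7*11 - 4 = -77 - 4 = -81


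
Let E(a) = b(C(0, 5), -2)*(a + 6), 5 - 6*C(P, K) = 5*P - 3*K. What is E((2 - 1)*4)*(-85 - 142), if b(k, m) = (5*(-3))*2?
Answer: 68100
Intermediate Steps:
C(P, K) = ⅚ + K/2 - 5*P/6 (C(P, K) = ⅚ - (5*P - 3*K)/6 = ⅚ - (-3*K + 5*P)/6 = ⅚ + (K/2 - 5*P/6) = ⅚ + K/2 - 5*P/6)
b(k, m) = -30 (b(k, m) = -15*2 = -30)
E(a) = -180 - 30*a (E(a) = -30*(a + 6) = -30*(6 + a) = -180 - 30*a)
E((2 - 1)*4)*(-85 - 142) = (-180 - 30*(2 - 1)*4)*(-85 - 142) = (-180 - 30*4)*(-227) = (-180 - 120)*(-227) = -300*(-227) = 68100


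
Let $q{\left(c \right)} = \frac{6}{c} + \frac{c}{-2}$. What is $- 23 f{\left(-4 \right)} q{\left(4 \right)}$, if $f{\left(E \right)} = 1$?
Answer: $\frac{23}{2} \approx 11.5$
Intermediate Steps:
$q{\left(c \right)} = \frac{6}{c} - \frac{c}{2}$ ($q{\left(c \right)} = \frac{6}{c} + c \left(- \frac{1}{2}\right) = \frac{6}{c} - \frac{c}{2}$)
$- 23 f{\left(-4 \right)} q{\left(4 \right)} = \left(-23\right) 1 \left(\frac{6}{4} - 2\right) = - 23 \left(6 \cdot \frac{1}{4} - 2\right) = - 23 \left(\frac{3}{2} - 2\right) = \left(-23\right) \left(- \frac{1}{2}\right) = \frac{23}{2}$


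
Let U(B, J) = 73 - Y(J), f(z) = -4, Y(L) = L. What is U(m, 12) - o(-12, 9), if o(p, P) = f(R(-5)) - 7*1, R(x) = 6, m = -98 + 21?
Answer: 72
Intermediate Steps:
m = -77
U(B, J) = 73 - J
o(p, P) = -11 (o(p, P) = -4 - 7*1 = -4 - 7 = -11)
U(m, 12) - o(-12, 9) = (73 - 1*12) - 1*(-11) = (73 - 12) + 11 = 61 + 11 = 72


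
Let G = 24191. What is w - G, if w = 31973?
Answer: 7782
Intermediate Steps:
w - G = 31973 - 1*24191 = 31973 - 24191 = 7782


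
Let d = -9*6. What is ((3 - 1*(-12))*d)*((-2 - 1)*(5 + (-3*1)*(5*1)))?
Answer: -24300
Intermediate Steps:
d = -54
((3 - 1*(-12))*d)*((-2 - 1)*(5 + (-3*1)*(5*1))) = ((3 - 1*(-12))*(-54))*((-2 - 1)*(5 + (-3*1)*(5*1))) = ((3 + 12)*(-54))*(-3*(5 - 3*5)) = (15*(-54))*(-3*(5 - 15)) = -(-2430)*(-10) = -810*30 = -24300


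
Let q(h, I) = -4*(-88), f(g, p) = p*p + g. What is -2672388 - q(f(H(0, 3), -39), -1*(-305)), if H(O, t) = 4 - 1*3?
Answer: -2672740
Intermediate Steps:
H(O, t) = 1 (H(O, t) = 4 - 3 = 1)
f(g, p) = g + p**2 (f(g, p) = p**2 + g = g + p**2)
q(h, I) = 352
-2672388 - q(f(H(0, 3), -39), -1*(-305)) = -2672388 - 1*352 = -2672388 - 352 = -2672740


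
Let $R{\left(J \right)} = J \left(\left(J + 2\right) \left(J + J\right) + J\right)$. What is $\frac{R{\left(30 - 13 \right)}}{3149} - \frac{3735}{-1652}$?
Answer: $\frac{30381207}{5202148} \approx 5.8401$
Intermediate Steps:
$R{\left(J \right)} = J \left(J + 2 J \left(2 + J\right)\right)$ ($R{\left(J \right)} = J \left(\left(2 + J\right) 2 J + J\right) = J \left(2 J \left(2 + J\right) + J\right) = J \left(J + 2 J \left(2 + J\right)\right)$)
$\frac{R{\left(30 - 13 \right)}}{3149} - \frac{3735}{-1652} = \frac{\left(30 - 13\right)^{2} \left(5 + 2 \left(30 - 13\right)\right)}{3149} - \frac{3735}{-1652} = 17^{2} \left(5 + 2 \cdot 17\right) \frac{1}{3149} - - \frac{3735}{1652} = 289 \left(5 + 34\right) \frac{1}{3149} + \frac{3735}{1652} = 289 \cdot 39 \cdot \frac{1}{3149} + \frac{3735}{1652} = 11271 \cdot \frac{1}{3149} + \frac{3735}{1652} = \frac{11271}{3149} + \frac{3735}{1652} = \frac{30381207}{5202148}$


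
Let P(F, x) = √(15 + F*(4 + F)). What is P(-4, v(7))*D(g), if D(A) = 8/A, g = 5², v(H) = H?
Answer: 8*√15/25 ≈ 1.2394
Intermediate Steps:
g = 25
P(-4, v(7))*D(g) = √(15 + (-4)² + 4*(-4))*(8/25) = √(15 + 16 - 16)*(8*(1/25)) = √15*(8/25) = 8*√15/25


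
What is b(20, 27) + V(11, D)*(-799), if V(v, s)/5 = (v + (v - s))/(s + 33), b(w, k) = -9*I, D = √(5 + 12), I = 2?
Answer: -2987581/1072 + 219725*√17/1072 ≈ -1941.8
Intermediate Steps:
D = √17 ≈ 4.1231
b(w, k) = -18 (b(w, k) = -9*2 = -18)
V(v, s) = 5*(-s + 2*v)/(33 + s) (V(v, s) = 5*((v + (v - s))/(s + 33)) = 5*((-s + 2*v)/(33 + s)) = 5*(-s + 2*v)/(33 + s))
b(20, 27) + V(11, D)*(-799) = -18 + (5*(-√17 + 2*11)/(33 + √17))*(-799) = -18 + (5*(-√17 + 22)/(33 + √17))*(-799) = -18 + (5*(22 - √17)/(33 + √17))*(-799) = -18 - 3995*(22 - √17)/(33 + √17)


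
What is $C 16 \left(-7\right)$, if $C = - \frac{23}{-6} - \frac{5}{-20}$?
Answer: $- \frac{1372}{3} \approx -457.33$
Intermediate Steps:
$C = \frac{49}{12}$ ($C = \left(-23\right) \left(- \frac{1}{6}\right) - - \frac{1}{4} = \frac{23}{6} + \frac{1}{4} = \frac{49}{12} \approx 4.0833$)
$C 16 \left(-7\right) = \frac{49}{12} \cdot 16 \left(-7\right) = \frac{196}{3} \left(-7\right) = - \frac{1372}{3}$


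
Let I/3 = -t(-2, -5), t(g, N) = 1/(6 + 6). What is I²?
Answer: 1/16 ≈ 0.062500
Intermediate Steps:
t(g, N) = 1/12
I = -¼ (I = 3*(-1*1/12) = 3*(-1/12) = -¼ ≈ -0.25000)
I² = (-¼)² = 1/16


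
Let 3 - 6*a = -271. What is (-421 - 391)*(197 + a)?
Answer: -591136/3 ≈ -1.9705e+5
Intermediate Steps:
a = 137/3 (a = ½ - ⅙*(-271) = ½ + 271/6 = 137/3 ≈ 45.667)
(-421 - 391)*(197 + a) = (-421 - 391)*(197 + 137/3) = -812*728/3 = -591136/3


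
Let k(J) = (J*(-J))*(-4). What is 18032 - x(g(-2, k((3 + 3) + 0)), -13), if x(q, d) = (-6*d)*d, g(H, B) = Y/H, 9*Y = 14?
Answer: 19046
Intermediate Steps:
Y = 14/9 (Y = (⅑)*14 = 14/9 ≈ 1.5556)
k(J) = 4*J² (k(J) = -J²*(-4) = 4*J²)
g(H, B) = 14/(9*H)
x(q, d) = -6*d²
18032 - x(g(-2, k((3 + 3) + 0)), -13) = 18032 - (-6)*(-13)² = 18032 - (-6)*169 = 18032 - 1*(-1014) = 18032 + 1014 = 19046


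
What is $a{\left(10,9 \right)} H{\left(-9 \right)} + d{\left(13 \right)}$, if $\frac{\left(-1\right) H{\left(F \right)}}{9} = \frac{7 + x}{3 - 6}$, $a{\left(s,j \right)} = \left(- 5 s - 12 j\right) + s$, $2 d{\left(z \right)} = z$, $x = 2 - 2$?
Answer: $- \frac{6203}{2} \approx -3101.5$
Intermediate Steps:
$x = 0$ ($x = 2 - 2 = 0$)
$d{\left(z \right)} = \frac{z}{2}$
$a{\left(s,j \right)} = - 12 j - 4 s$ ($a{\left(s,j \right)} = \left(- 12 j - 5 s\right) + s = - 12 j - 4 s$)
$H{\left(F \right)} = 21$ ($H{\left(F \right)} = - 9 \frac{7 + 0}{3 - 6} = - 9 \frac{7}{-3} = - 9 \cdot 7 \left(- \frac{1}{3}\right) = \left(-9\right) \left(- \frac{7}{3}\right) = 21$)
$a{\left(10,9 \right)} H{\left(-9 \right)} + d{\left(13 \right)} = \left(\left(-12\right) 9 - 40\right) 21 + \frac{1}{2} \cdot 13 = \left(-108 - 40\right) 21 + \frac{13}{2} = \left(-148\right) 21 + \frac{13}{2} = -3108 + \frac{13}{2} = - \frac{6203}{2}$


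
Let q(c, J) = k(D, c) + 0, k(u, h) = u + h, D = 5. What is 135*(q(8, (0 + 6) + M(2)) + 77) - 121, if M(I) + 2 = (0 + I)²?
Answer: 12029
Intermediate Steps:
M(I) = -2 + I² (M(I) = -2 + (0 + I)² = -2 + I²)
k(u, h) = h + u
q(c, J) = 5 + c (q(c, J) = (c + 5) + 0 = (5 + c) + 0 = 5 + c)
135*(q(8, (0 + 6) + M(2)) + 77) - 121 = 135*((5 + 8) + 77) - 121 = 135*(13 + 77) - 121 = 135*90 - 121 = 12150 - 121 = 12029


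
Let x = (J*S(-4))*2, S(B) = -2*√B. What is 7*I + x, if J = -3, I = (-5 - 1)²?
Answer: 252 + 24*I ≈ 252.0 + 24.0*I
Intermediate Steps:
I = 36 (I = (-6)² = 36)
x = 24*I (x = -(-6)*√(-4)*2 = -(-6)*2*I*2 = -(-12)*I*2 = (12*I)*2 = 24*I ≈ 24.0*I)
7*I + x = 7*36 + 24*I = 252 + 24*I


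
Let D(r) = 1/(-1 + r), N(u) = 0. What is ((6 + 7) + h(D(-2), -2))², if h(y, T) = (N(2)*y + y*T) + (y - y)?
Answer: 1681/9 ≈ 186.78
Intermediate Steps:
h(y, T) = T*y (h(y, T) = (0*y + y*T) + (y - y) = (0 + T*y) + 0 = T*y + 0 = T*y)
((6 + 7) + h(D(-2), -2))² = ((6 + 7) - 2/(-1 - 2))² = (13 - 2/(-3))² = (13 - 2*(-⅓))² = (13 + ⅔)² = (41/3)² = 1681/9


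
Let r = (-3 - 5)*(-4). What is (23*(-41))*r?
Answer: -30176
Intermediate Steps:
r = 32 (r = -8*(-4) = 32)
(23*(-41))*r = (23*(-41))*32 = -943*32 = -30176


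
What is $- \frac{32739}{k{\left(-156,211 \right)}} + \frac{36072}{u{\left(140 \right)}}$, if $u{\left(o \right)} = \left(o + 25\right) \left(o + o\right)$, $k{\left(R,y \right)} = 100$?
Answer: $- \frac{2514891}{7700} \approx -326.61$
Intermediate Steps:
$u{\left(o \right)} = 2 o \left(25 + o\right)$ ($u{\left(o \right)} = \left(25 + o\right) 2 o = 2 o \left(25 + o\right)$)
$- \frac{32739}{k{\left(-156,211 \right)}} + \frac{36072}{u{\left(140 \right)}} = - \frac{32739}{100} + \frac{36072}{2 \cdot 140 \left(25 + 140\right)} = \left(-32739\right) \frac{1}{100} + \frac{36072}{2 \cdot 140 \cdot 165} = - \frac{32739}{100} + \frac{36072}{46200} = - \frac{32739}{100} + 36072 \cdot \frac{1}{46200} = - \frac{32739}{100} + \frac{1503}{1925} = - \frac{2514891}{7700}$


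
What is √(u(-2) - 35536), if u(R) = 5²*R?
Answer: 3*I*√3954 ≈ 188.64*I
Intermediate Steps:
u(R) = 25*R
√(u(-2) - 35536) = √(25*(-2) - 35536) = √(-50 - 35536) = √(-35586) = 3*I*√3954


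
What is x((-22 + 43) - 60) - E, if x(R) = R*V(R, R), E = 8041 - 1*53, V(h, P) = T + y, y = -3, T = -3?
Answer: -7754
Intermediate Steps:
V(h, P) = -6 (V(h, P) = -3 - 3 = -6)
E = 7988 (E = 8041 - 53 = 7988)
x(R) = -6*R (x(R) = R*(-6) = -6*R)
x((-22 + 43) - 60) - E = -6*((-22 + 43) - 60) - 1*7988 = -6*(21 - 60) - 7988 = -6*(-39) - 7988 = 234 - 7988 = -7754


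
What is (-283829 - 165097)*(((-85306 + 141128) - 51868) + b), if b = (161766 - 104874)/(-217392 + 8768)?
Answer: -46286650132263/26078 ≈ -1.7749e+9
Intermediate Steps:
b = -14223/52156 (b = 56892/(-208624) = 56892*(-1/208624) = -14223/52156 ≈ -0.27270)
(-283829 - 165097)*(((-85306 + 141128) - 51868) + b) = (-283829 - 165097)*(((-85306 + 141128) - 51868) - 14223/52156) = -448926*((55822 - 51868) - 14223/52156) = -448926*(3954 - 14223/52156) = -448926*206210601/52156 = -46286650132263/26078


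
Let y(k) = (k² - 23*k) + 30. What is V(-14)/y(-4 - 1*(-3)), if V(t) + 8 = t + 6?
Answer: -8/27 ≈ -0.29630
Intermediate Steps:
V(t) = -2 + t (V(t) = -8 + (t + 6) = -8 + (6 + t) = -2 + t)
y(k) = 30 + k² - 23*k
V(-14)/y(-4 - 1*(-3)) = (-2 - 14)/(30 + (-4 - 1*(-3))² - 23*(-4 - 1*(-3))) = -16/(30 + (-4 + 3)² - 23*(-4 + 3)) = -16/(30 + (-1)² - 23*(-1)) = -16/(30 + 1 + 23) = -16/54 = -16*1/54 = -8/27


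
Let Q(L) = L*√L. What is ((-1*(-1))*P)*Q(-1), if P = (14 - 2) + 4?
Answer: -16*I ≈ -16.0*I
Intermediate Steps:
Q(L) = L^(3/2)
P = 16 (P = 12 + 4 = 16)
((-1*(-1))*P)*Q(-1) = (-1*(-1)*16)*(-1)^(3/2) = (1*16)*(-I) = 16*(-I) = -16*I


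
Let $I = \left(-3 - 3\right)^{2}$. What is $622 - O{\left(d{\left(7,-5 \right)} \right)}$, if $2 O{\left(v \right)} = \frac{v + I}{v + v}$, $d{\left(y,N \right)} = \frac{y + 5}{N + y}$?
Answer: $\frac{2481}{4} \approx 620.25$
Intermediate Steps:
$d{\left(y,N \right)} = \frac{5 + y}{N + y}$
$I = 36$ ($I = \left(-6\right)^{2} = 36$)
$O{\left(v \right)} = \frac{36 + v}{4 v}$ ($O{\left(v \right)} = \frac{\left(v + 36\right) \frac{1}{v + v}}{2} = \frac{\left(36 + v\right) \frac{1}{2 v}}{2} = \frac{\frac{1}{2} \frac{1}{v} \left(36 + v\right)}{2} = \frac{36 + v}{4 v}$)
$622 - O{\left(d{\left(7,-5 \right)} \right)} = 622 - \frac{36 + \frac{5 + 7}{-5 + 7}}{4 \frac{5 + 7}{-5 + 7}} = 622 - \frac{36 + \frac{1}{2} \cdot 12}{4 \cdot \frac{1}{2} \cdot 12} = 622 - \frac{36 + 6}{4 \cdot 6} = 622 - \frac{1}{4} \cdot \frac{1}{6} \cdot 42 = 622 - \frac{7}{4} = \frac{2481}{4}$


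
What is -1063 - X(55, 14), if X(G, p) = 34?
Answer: -1097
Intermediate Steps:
-1063 - X(55, 14) = -1063 - 1*34 = -1063 - 34 = -1097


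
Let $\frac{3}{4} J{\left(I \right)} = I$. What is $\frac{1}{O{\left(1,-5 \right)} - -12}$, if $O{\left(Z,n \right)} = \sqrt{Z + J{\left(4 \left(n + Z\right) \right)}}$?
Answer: $\frac{36}{493} - \frac{i \sqrt{183}}{493} \approx 0.073022 - 0.02744 i$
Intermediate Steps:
$J{\left(I \right)} = \frac{4 I}{3}$
$O{\left(Z,n \right)} = \sqrt{\frac{16 n}{3} + \frac{19 Z}{3}}$ ($O{\left(Z,n \right)} = \sqrt{Z + \frac{4 \cdot 4 \left(n + Z\right)}{3}} = \sqrt{Z + \frac{4 \cdot 4 \left(Z + n\right)}{3}} = \sqrt{Z + \frac{4 \left(4 Z + 4 n\right)}{3}} = \sqrt{Z + \left(\frac{16 Z}{3} + \frac{16 n}{3}\right)} = \sqrt{\frac{16 n}{3} + \frac{19 Z}{3}}$)
$\frac{1}{O{\left(1,-5 \right)} - -12} = \frac{1}{\frac{\sqrt{48 \left(-5\right) + 57 \cdot 1}}{3} - -12} = \frac{1}{\frac{\sqrt{-240 + 57}}{3} + 12} = \frac{1}{\frac{\sqrt{-183}}{3} + 12} = \frac{1}{\frac{i \sqrt{183}}{3} + 12} = \frac{1}{12 + \frac{i \sqrt{183}}{3}}$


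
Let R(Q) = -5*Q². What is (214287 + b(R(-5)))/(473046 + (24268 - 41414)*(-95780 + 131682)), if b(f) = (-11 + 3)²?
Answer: -214351/615102646 ≈ -0.00034848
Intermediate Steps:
b(f) = 64 (b(f) = (-8)² = 64)
(214287 + b(R(-5)))/(473046 + (24268 - 41414)*(-95780 + 131682)) = (214287 + 64)/(473046 + (24268 - 41414)*(-95780 + 131682)) = 214351/(473046 - 17146*35902) = 214351/(473046 - 615575692) = 214351/(-615102646) = 214351*(-1/615102646) = -214351/615102646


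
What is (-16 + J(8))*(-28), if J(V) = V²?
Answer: -1344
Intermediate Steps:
(-16 + J(8))*(-28) = (-16 + 8²)*(-28) = (-16 + 64)*(-28) = 48*(-28) = -1344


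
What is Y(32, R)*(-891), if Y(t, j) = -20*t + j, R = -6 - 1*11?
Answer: 585387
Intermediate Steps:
R = -17 (R = -6 - 11 = -17)
Y(t, j) = j - 20*t
Y(32, R)*(-891) = (-17 - 20*32)*(-891) = (-17 - 640)*(-891) = -657*(-891) = 585387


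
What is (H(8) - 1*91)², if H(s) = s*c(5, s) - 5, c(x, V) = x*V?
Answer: 50176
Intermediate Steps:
c(x, V) = V*x
H(s) = -5 + 5*s² (H(s) = s*(s*5) - 5 = s*(5*s) - 5 = 5*s² - 5 = -5 + 5*s²)
(H(8) - 1*91)² = ((-5 + 5*8²) - 1*91)² = ((-5 + 5*64) - 91)² = ((-5 + 320) - 91)² = (315 - 91)² = 224² = 50176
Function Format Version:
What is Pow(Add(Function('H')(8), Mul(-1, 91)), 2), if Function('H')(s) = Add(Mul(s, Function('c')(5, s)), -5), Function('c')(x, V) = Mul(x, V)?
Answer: 50176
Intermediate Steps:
Function('c')(x, V) = Mul(V, x)
Function('H')(s) = Add(-5, Mul(5, Pow(s, 2))) (Function('H')(s) = Add(Mul(s, Mul(s, 5)), -5) = Add(Mul(s, Mul(5, s)), -5) = Add(Mul(5, Pow(s, 2)), -5) = Add(-5, Mul(5, Pow(s, 2))))
Pow(Add(Function('H')(8), Mul(-1, 91)), 2) = Pow(Add(Add(-5, Mul(5, Pow(8, 2))), Mul(-1, 91)), 2) = Pow(Add(Add(-5, Mul(5, 64)), -91), 2) = Pow(Add(Add(-5, 320), -91), 2) = Pow(Add(315, -91), 2) = Pow(224, 2) = 50176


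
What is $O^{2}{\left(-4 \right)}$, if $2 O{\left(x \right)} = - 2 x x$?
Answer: $256$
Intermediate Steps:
$O{\left(x \right)} = - x^{2}$ ($O{\left(x \right)} = \frac{- 2 x x}{2} = \frac{\left(-2\right) x^{2}}{2} = - x^{2}$)
$O^{2}{\left(-4 \right)} = \left(- \left(-4\right)^{2}\right)^{2} = \left(\left(-1\right) 16\right)^{2} = \left(-16\right)^{2} = 256$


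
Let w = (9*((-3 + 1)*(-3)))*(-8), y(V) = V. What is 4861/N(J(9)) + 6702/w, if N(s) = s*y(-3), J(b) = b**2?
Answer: -69047/1944 ≈ -35.518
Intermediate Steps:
w = -432 (w = (9*(-2*(-3)))*(-8) = (9*6)*(-8) = 54*(-8) = -432)
N(s) = -3*s (N(s) = s*(-3) = -3*s)
4861/N(J(9)) + 6702/w = 4861/((-3*9**2)) + 6702/(-432) = 4861/((-3*81)) + 6702*(-1/432) = 4861/(-243) - 1117/72 = 4861*(-1/243) - 1117/72 = -4861/243 - 1117/72 = -69047/1944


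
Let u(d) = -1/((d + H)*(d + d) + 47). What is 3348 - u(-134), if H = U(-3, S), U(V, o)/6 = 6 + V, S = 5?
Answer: 104239981/31135 ≈ 3348.0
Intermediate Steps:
U(V, o) = 36 + 6*V (U(V, o) = 6*(6 + V) = 36 + 6*V)
H = 18 (H = 36 + 6*(-3) = 36 - 18 = 18)
u(d) = -1/(47 + 2*d*(18 + d)) (u(d) = -1/((d + 18)*(d + d) + 47) = -1/((18 + d)*(2*d) + 47) = -1/(2*d*(18 + d) + 47) = -1/(47 + 2*d*(18 + d)))
3348 - u(-134) = 3348 - (-1)/(47 + 2*(-134)² + 36*(-134)) = 3348 - (-1)/(47 + 2*17956 - 4824) = 3348 - (-1)/(47 + 35912 - 4824) = 3348 - (-1)/31135 = 3348 - 1*(-1/31135) = 3348 + 1/31135 = 104239981/31135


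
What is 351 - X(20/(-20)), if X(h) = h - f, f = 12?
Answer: 364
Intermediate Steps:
X(h) = -12 + h (X(h) = h - 1*12 = h - 12 = -12 + h)
351 - X(20/(-20)) = 351 - (-12 + 20/(-20)) = 351 - (-12 + 20*(-1/20)) = 351 - (-12 - 1) = 351 - 1*(-13) = 351 + 13 = 364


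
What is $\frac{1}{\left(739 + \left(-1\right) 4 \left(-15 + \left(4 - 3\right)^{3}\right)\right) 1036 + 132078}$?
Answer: $\frac{1}{955698} \approx 1.0464 \cdot 10^{-6}$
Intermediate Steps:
$\frac{1}{\left(739 + \left(-1\right) 4 \left(-15 + \left(4 - 3\right)^{3}\right)\right) 1036 + 132078} = \frac{1}{\left(739 - 4 \left(-15 + 1^{3}\right)\right) 1036 + 132078} = \frac{1}{\left(739 - 4 \left(-15 + 1\right)\right) 1036 + 132078} = \frac{1}{\left(739 - -56\right) 1036 + 132078} = \frac{1}{\left(739 + 56\right) 1036 + 132078} = \frac{1}{795 \cdot 1036 + 132078} = \frac{1}{823620 + 132078} = \frac{1}{955698}$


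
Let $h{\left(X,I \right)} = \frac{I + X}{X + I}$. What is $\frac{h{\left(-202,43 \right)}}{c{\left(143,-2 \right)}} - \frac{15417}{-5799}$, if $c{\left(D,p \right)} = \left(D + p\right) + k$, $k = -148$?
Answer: $\frac{34040}{13531} \approx 2.5157$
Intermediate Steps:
$h{\left(X,I \right)} = 1$ ($h{\left(X,I \right)} = \frac{I + X}{I + X} = 1$)
$c{\left(D,p \right)} = -148 + D + p$ ($c{\left(D,p \right)} = \left(D + p\right) - 148 = -148 + D + p$)
$\frac{h{\left(-202,43 \right)}}{c{\left(143,-2 \right)}} - \frac{15417}{-5799} = 1 \frac{1}{-148 + 143 - 2} - \frac{15417}{-5799} = 1 \frac{1}{-7} - - \frac{5139}{1933} = 1 \left(- \frac{1}{7}\right) + \frac{5139}{1933} = - \frac{1}{7} + \frac{5139}{1933} = \frac{34040}{13531}$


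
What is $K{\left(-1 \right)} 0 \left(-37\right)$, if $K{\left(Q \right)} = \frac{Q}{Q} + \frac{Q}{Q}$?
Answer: $0$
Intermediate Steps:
$K{\left(Q \right)} = 2$ ($K{\left(Q \right)} = 1 + 1 = 2$)
$K{\left(-1 \right)} 0 \left(-37\right) = 2 \cdot 0 \left(-37\right) = 0 \left(-37\right) = 0$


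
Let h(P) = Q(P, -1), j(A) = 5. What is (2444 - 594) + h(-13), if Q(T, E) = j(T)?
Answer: 1855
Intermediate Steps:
Q(T, E) = 5
h(P) = 5
(2444 - 594) + h(-13) = (2444 - 594) + 5 = 1850 + 5 = 1855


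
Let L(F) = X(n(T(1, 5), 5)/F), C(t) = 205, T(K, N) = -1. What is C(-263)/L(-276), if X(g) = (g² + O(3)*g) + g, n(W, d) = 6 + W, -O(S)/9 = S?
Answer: 3123216/7181 ≈ 434.93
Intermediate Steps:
O(S) = -9*S
X(g) = g² - 26*g (X(g) = (g² + (-9*3)*g) + g = (g² - 27*g) + g = g² - 26*g)
L(F) = 5*(-26 + 5/F)/F (L(F) = ((6 - 1)/F)*(-26 + (6 - 1)/F) = (5/F)*(-26 + 5/F) = 5*(-26 + 5/F)/F)
C(-263)/L(-276) = 205/((5*(5 - 26*(-276))/(-276)²)) = 205/((5*(1/76176)*(5 + 7176))) = 205/((5*(1/76176)*7181)) = 205/(35905/76176) = 205*(76176/35905) = 3123216/7181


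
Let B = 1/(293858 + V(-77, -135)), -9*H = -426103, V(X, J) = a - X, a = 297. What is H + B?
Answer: 125373137905/2648088 ≈ 47345.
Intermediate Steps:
V(X, J) = 297 - X
H = 426103/9 (H = -⅑*(-426103) = 426103/9 ≈ 47345.)
B = 1/294232 (B = 1/(293858 + (297 - 1*(-77))) = 1/(293858 + (297 + 77)) = 1/(293858 + 374) = 1/294232 ≈ 3.3987e-6)
H + B = 426103/9 + 1/294232 = 125373137905/2648088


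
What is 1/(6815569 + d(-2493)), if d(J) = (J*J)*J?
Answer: -1/15487301588 ≈ -6.4569e-11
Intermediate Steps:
d(J) = J**3 (d(J) = J**2*J = J**3)
1/(6815569 + d(-2493)) = 1/(6815569 + (-2493)**3) = 1/(6815569 - 15494117157) = 1/(-15487301588) = -1/15487301588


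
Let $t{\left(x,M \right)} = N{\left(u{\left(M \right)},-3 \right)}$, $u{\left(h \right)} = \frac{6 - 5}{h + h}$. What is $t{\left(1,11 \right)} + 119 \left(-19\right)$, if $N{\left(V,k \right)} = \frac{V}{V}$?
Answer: $-2260$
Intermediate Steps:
$u{\left(h \right)} = \frac{1}{2 h}$ ($u{\left(h \right)} = 1 \frac{1}{2 h} = \frac{1}{2 h}$)
$N{\left(V,k \right)} = 1$
$t{\left(x,M \right)} = 1$
$t{\left(1,11 \right)} + 119 \left(-19\right) = 1 + 119 \left(-19\right) = 1 - 2261 = -2260$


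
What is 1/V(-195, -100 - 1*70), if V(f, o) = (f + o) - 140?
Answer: -1/505 ≈ -0.0019802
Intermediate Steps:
V(f, o) = -140 + f + o
1/V(-195, -100 - 1*70) = 1/(-140 - 195 + (-100 - 1*70)) = 1/(-140 - 195 + (-100 - 70)) = 1/(-140 - 195 - 170) = 1/(-505) = -1/505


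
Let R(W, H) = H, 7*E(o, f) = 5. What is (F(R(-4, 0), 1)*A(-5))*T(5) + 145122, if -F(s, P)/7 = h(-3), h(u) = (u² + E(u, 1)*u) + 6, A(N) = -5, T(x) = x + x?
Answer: 149622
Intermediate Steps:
E(o, f) = 5/7 (E(o, f) = (⅐)*5 = 5/7)
T(x) = 2*x
h(u) = 6 + u² + 5*u/7 (h(u) = (u² + 5*u/7) + 6 = 6 + u² + 5*u/7)
F(s, P) = -90 (F(s, P) = -7*(6 + (-3)² + (5/7)*(-3)) = -7*(6 + 9 - 15/7) = -7*90/7 = -90)
(F(R(-4, 0), 1)*A(-5))*T(5) + 145122 = (-90*(-5))*(2*5) + 145122 = 450*10 + 145122 = 4500 + 145122 = 149622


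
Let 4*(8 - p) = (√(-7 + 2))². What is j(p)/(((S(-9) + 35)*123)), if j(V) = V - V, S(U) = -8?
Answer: 0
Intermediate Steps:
p = 37/4 (p = 8 - (√(-7 + 2))²/4 = 8 - (√(-5))²/4 = 8 - (I*√5)²/4 = 8 - ¼*(-5) = 8 + 5/4 = 37/4 ≈ 9.2500)
j(V) = 0
j(p)/(((S(-9) + 35)*123)) = 0/(((-8 + 35)*123)) = 0/((27*123)) = 0/3321 = 0*(1/3321) = 0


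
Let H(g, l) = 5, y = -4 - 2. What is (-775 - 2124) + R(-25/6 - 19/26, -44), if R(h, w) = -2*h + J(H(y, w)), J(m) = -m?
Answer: -112874/39 ≈ -2894.2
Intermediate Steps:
y = -6
R(h, w) = -5 - 2*h (R(h, w) = -2*h - 1*5 = -2*h - 5 = -5 - 2*h)
(-775 - 2124) + R(-25/6 - 19/26, -44) = (-775 - 2124) + (-5 - 2*(-25/6 - 19/26)) = -2899 + (-5 - 2*(-25*⅙ - 19*1/26)) = -2899 + (-5 - 2*(-25/6 - 19/26)) = -2899 + (-5 - 2*(-191/39)) = -2899 + (-5 + 382/39) = -2899 + 187/39 = -112874/39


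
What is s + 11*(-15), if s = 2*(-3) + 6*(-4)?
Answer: -195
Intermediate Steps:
s = -30 (s = -6 - 24 = -30)
s + 11*(-15) = -30 + 11*(-15) = -30 - 165 = -195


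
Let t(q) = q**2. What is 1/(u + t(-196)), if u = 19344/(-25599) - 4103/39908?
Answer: 30957724/1189245349031 ≈ 2.6031e-5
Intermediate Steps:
u = -26576153/30957724 (u = 19344*(-1/25599) - 4103*1/39908 = -6448/8533 - 373/3628 = -26576153/30957724 ≈ -0.85847)
1/(u + t(-196)) = 1/(-26576153/30957724 + (-196)**2) = 1/(-26576153/30957724 + 38416) = 1/(1189245349031/30957724) = 30957724/1189245349031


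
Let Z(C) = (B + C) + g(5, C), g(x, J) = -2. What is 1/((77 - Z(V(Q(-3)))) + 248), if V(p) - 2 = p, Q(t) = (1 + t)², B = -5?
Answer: 1/326 ≈ 0.0030675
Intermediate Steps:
V(p) = 2 + p
Z(C) = -7 + C (Z(C) = (-5 + C) - 2 = -7 + C)
1/((77 - Z(V(Q(-3)))) + 248) = 1/((77 - (-7 + (2 + (1 - 3)²))) + 248) = 1/((77 - (-7 + (2 + (-2)²))) + 248) = 1/((77 - (-7 + (2 + 4))) + 248) = 1/((77 - (-7 + 6)) + 248) = 1/((77 - 1*(-1)) + 248) = 1/((77 + 1) + 248) = 1/(78 + 248) = 1/326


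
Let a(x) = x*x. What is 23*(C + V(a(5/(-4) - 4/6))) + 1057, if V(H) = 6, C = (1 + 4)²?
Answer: 1770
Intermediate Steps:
C = 25 (C = 5² = 25)
a(x) = x²
23*(C + V(a(5/(-4) - 4/6))) + 1057 = 23*(25 + 6) + 1057 = 23*31 + 1057 = 713 + 1057 = 1770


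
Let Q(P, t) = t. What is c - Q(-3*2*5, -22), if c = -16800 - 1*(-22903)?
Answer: 6125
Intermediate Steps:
c = 6103 (c = -16800 + 22903 = 6103)
c - Q(-3*2*5, -22) = 6103 - 1*(-22) = 6103 + 22 = 6125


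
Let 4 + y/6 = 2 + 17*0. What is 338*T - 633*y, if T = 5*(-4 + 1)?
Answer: 2526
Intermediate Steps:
T = -15 (T = 5*(-3) = -15)
y = -12 (y = -24 + 6*(2 + 17*0) = -24 + 6*(2 + 0) = -24 + 6*2 = -24 + 12 = -12)
338*T - 633*y = 338*(-15) - 633*(-12) = -5070 + 7596 = 2526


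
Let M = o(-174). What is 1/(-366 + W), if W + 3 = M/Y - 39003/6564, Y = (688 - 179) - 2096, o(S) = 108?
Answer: -1157452/434056085 ≈ -0.0026666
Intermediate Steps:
M = 108
Y = -1587 (Y = 509 - 2096 = -1587)
W = -10428653/1157452 (W = -3 + (108/(-1587) - 39003/6564) = -3 + (108*(-1/1587) - 39003*1/6564) = -3 + (-36/529 - 13001/2188) = -3 - 6956297/1157452 = -10428653/1157452 ≈ -9.0100)
1/(-366 + W) = 1/(-366 - 10428653/1157452) = 1/(-434056085/1157452) = -1157452/434056085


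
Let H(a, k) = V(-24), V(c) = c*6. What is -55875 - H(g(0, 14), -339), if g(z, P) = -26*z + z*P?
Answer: -55731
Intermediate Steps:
g(z, P) = -26*z + P*z
V(c) = 6*c
H(a, k) = -144 (H(a, k) = 6*(-24) = -144)
-55875 - H(g(0, 14), -339) = -55875 - 1*(-144) = -55875 + 144 = -55731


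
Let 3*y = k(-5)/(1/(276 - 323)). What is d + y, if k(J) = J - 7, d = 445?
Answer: 633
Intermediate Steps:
k(J) = -7 + J
y = 188 (y = ((-7 - 5)/(1/(276 - 323)))/3 = (-12/(1/(-47)))/3 = (-12/(-1/47))/3 = (-12*(-47))/3 = (⅓)*564 = 188)
d + y = 445 + 188 = 633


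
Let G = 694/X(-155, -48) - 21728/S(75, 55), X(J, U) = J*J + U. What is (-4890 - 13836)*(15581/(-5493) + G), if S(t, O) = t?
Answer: 6011948206888862/1097547175 ≈ 5.4776e+6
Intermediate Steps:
X(J, U) = U + J² (X(J, U) = J² + U = U + J²)
G = -520920206/1798275 (G = 694/(-48 + (-155)²) - 21728/75 = 694/(-48 + 24025) - 21728*1/75 = 694/23977 - 21728/75 = -520920206/1798275 ≈ -289.68)
(-4890 - 13836)*(15581/(-5493) + G) = (-4890 - 13836)*(15581/(-5493) - 520920206/1798275) = -18726*(15581*(-1/5493) - 520920206/1798275) = -18726*(-15581/5493 - 520920206/1798275) = -18726*(-963144538111/3292641525) = 6011948206888862/1097547175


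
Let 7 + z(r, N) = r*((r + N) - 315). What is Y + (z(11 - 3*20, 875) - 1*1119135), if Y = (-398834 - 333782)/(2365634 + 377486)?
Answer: -392328314667/342890 ≈ -1.1442e+6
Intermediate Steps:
z(r, N) = -7 + r*(-315 + N + r) (z(r, N) = -7 + r*((r + N) - 315) = -7 + r*((N + r) - 315) = -7 + r*(-315 + N + r))
Y = -91577/342890 (Y = -732616/2743120 = -732616*1/2743120 = -91577/342890 ≈ -0.26707)
Y + (z(11 - 3*20, 875) - 1*1119135) = -91577/342890 + ((-7 + (11 - 3*20)**2 - 315*(11 - 3*20) + 875*(11 - 3*20)) - 1*1119135) = -91577/342890 + ((-7 + (11 - 60)**2 - 315*(11 - 60) + 875*(11 - 60)) - 1119135) = -91577/342890 + ((-7 + (-49)**2 - 315*(-49) + 875*(-49)) - 1119135) = -91577/342890 + ((-7 + 2401 + 15435 - 42875) - 1119135) = -91577/342890 + (-25046 - 1119135) = -91577/342890 - 1144181 = -392328314667/342890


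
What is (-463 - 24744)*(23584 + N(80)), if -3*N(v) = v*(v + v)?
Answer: -1460796064/3 ≈ -4.8693e+8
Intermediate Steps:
N(v) = -2*v²/3 (N(v) = -v*(v + v)/3 = -v*2*v/3 = -2*v²/3)
(-463 - 24744)*(23584 + N(80)) = (-463 - 24744)*(23584 - ⅔*80²) = -25207*(23584 - ⅔*6400) = -25207*(23584 - 12800/3) = -25207*57952/3 = -1460796064/3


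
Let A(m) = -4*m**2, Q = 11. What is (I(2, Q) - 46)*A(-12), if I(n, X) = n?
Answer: 25344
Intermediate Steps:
(I(2, Q) - 46)*A(-12) = (2 - 46)*(-4*(-12)**2) = -(-176)*144 = -44*(-576) = 25344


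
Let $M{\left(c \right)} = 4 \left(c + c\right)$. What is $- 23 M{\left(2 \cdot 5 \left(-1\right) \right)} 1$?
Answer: $1840$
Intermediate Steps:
$M{\left(c \right)} = 8 c$ ($M{\left(c \right)} = 4 \cdot 2 c = 8 c$)
$- 23 M{\left(2 \cdot 5 \left(-1\right) \right)} 1 = - 23 \cdot 8 \cdot 2 \cdot 5 \left(-1\right) 1 = - 23 \cdot 8 \cdot 10 \left(-1\right) 1 = - 23 \cdot 8 \left(-10\right) 1 = - 23 \left(\left(-80\right) 1\right) = \left(-23\right) \left(-80\right) = 1840$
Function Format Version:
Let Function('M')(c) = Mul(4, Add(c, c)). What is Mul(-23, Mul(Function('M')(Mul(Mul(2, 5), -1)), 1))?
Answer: 1840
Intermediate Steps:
Function('M')(c) = Mul(8, c) (Function('M')(c) = Mul(4, Mul(2, c)) = Mul(8, c))
Mul(-23, Mul(Function('M')(Mul(Mul(2, 5), -1)), 1)) = Mul(-23, Mul(Mul(8, Mul(Mul(2, 5), -1)), 1)) = Mul(-23, Mul(Mul(8, Mul(10, -1)), 1)) = Mul(-23, Mul(Mul(8, -10), 1)) = Mul(-23, Mul(-80, 1)) = Mul(-23, -80) = 1840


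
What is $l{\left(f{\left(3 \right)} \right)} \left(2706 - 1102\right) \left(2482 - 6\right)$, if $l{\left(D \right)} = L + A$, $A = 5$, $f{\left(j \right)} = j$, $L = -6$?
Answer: $-3971504$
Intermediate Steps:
$l{\left(D \right)} = -1$ ($l{\left(D \right)} = -6 + 5 = -1$)
$l{\left(f{\left(3 \right)} \right)} \left(2706 - 1102\right) \left(2482 - 6\right) = - \left(2706 - 1102\right) \left(2482 - 6\right) = - 1604 \cdot 2476 = \left(-1\right) 3971504 = -3971504$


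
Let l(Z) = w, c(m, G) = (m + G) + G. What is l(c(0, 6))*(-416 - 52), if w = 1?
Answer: -468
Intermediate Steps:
c(m, G) = m + 2*G (c(m, G) = (G + m) + G = m + 2*G)
l(Z) = 1
l(c(0, 6))*(-416 - 52) = 1*(-416 - 52) = 1*(-468) = -468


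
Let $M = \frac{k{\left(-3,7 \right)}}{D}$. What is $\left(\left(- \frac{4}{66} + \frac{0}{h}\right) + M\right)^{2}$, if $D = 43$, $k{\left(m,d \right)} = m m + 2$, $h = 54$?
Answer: $\frac{76729}{2013561} \approx 0.038106$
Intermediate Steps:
$k{\left(m,d \right)} = 2 + m^{2}$ ($k{\left(m,d \right)} = m^{2} + 2 = 2 + m^{2}$)
$M = \frac{11}{43}$ ($M = \frac{2 + \left(-3\right)^{2}}{43} = \left(2 + 9\right) \frac{1}{43} = 11 \cdot \frac{1}{43} = \frac{11}{43} \approx 0.25581$)
$\left(\left(- \frac{4}{66} + \frac{0}{h}\right) + M\right)^{2} = \left(\left(- \frac{4}{66} + \frac{0}{54}\right) + \frac{11}{43}\right)^{2} = \left(\left(\left(-4\right) \frac{1}{66} + 0 \cdot \frac{1}{54}\right) + \frac{11}{43}\right)^{2} = \left(\left(- \frac{2}{33} + 0\right) + \frac{11}{43}\right)^{2} = \left(- \frac{2}{33} + \frac{11}{43}\right)^{2} = \left(\frac{277}{1419}\right)^{2} = \frac{76729}{2013561}$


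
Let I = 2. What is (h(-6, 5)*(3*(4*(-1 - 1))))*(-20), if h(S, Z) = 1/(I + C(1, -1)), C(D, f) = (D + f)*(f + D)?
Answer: 240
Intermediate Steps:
C(D, f) = (D + f)² (C(D, f) = (D + f)*(D + f) = (D + f)²)
h(S, Z) = ½ (h(S, Z) = 1/(2 + (1 - 1)²) = 1/(2 + 0²) = 1/(2 + 0) = 1/2 = ½)
(h(-6, 5)*(3*(4*(-1 - 1))))*(-20) = ((3*(4*(-1 - 1)))/2)*(-20) = ((3*(4*(-2)))/2)*(-20) = ((3*(-8))/2)*(-20) = ((½)*(-24))*(-20) = -12*(-20) = 240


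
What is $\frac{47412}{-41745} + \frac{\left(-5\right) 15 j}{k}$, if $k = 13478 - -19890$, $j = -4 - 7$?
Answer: $- \frac{515867997}{464315720} \approx -1.111$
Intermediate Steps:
$j = -11$
$k = 33368$ ($k = 13478 + 19890 = 33368$)
$\frac{47412}{-41745} + \frac{\left(-5\right) 15 j}{k} = \frac{47412}{-41745} + \frac{\left(-5\right) 15 \left(-11\right)}{33368} = 47412 \left(- \frac{1}{41745}\right) + \left(-75\right) \left(-11\right) \frac{1}{33368} = - \frac{15804}{13915} + 825 \cdot \frac{1}{33368} = - \frac{15804}{13915} + \frac{825}{33368} = - \frac{515867997}{464315720}$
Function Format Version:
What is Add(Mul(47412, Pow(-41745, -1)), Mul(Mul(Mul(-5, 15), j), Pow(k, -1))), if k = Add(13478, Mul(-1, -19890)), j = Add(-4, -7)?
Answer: Rational(-515867997, 464315720) ≈ -1.1110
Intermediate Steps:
j = -11
k = 33368 (k = Add(13478, 19890) = 33368)
Add(Mul(47412, Pow(-41745, -1)), Mul(Mul(Mul(-5, 15), j), Pow(k, -1))) = Add(Mul(47412, Pow(-41745, -1)), Mul(Mul(Mul(-5, 15), -11), Pow(33368, -1))) = Add(Mul(47412, Rational(-1, 41745)), Mul(Mul(-75, -11), Rational(1, 33368))) = Add(Rational(-15804, 13915), Mul(825, Rational(1, 33368))) = Add(Rational(-15804, 13915), Rational(825, 33368)) = Rational(-515867997, 464315720)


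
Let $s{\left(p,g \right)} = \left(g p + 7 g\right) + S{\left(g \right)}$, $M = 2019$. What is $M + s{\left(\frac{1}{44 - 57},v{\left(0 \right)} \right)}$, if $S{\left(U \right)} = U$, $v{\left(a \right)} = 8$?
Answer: $\frac{27071}{13} \approx 2082.4$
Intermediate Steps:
$s{\left(p,g \right)} = 8 g + g p$ ($s{\left(p,g \right)} = \left(g p + 7 g\right) + g = \left(7 g + g p\right) + g = 8 g + g p$)
$M + s{\left(\frac{1}{44 - 57},v{\left(0 \right)} \right)} = 2019 + 8 \left(8 + \frac{1}{44 - 57}\right) = 2019 + 8 \left(8 + \frac{1}{-13}\right) = 2019 + 8 \left(8 - \frac{1}{13}\right) = 2019 + 8 \cdot \frac{103}{13} = 2019 + \frac{824}{13} = \frac{27071}{13}$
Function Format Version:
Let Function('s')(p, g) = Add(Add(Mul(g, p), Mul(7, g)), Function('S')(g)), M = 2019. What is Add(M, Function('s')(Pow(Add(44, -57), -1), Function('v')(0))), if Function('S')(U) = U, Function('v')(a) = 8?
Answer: Rational(27071, 13) ≈ 2082.4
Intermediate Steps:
Function('s')(p, g) = Add(Mul(8, g), Mul(g, p)) (Function('s')(p, g) = Add(Add(Mul(g, p), Mul(7, g)), g) = Add(Add(Mul(7, g), Mul(g, p)), g) = Add(Mul(8, g), Mul(g, p)))
Add(M, Function('s')(Pow(Add(44, -57), -1), Function('v')(0))) = Add(2019, Mul(8, Add(8, Pow(Add(44, -57), -1)))) = Add(2019, Mul(8, Add(8, Pow(-13, -1)))) = Add(2019, Mul(8, Add(8, Rational(-1, 13)))) = Add(2019, Mul(8, Rational(103, 13))) = Add(2019, Rational(824, 13)) = Rational(27071, 13)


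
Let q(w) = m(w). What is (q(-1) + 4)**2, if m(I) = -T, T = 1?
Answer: 9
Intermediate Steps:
m(I) = -1 (m(I) = -1*1 = -1)
q(w) = -1
(q(-1) + 4)**2 = (-1 + 4)**2 = 3**2 = 9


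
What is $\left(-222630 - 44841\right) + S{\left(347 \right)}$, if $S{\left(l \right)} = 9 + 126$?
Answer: $-267336$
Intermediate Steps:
$S{\left(l \right)} = 135$
$\left(-222630 - 44841\right) + S{\left(347 \right)} = \left(-222630 - 44841\right) + 135 = -267471 + 135 = -267336$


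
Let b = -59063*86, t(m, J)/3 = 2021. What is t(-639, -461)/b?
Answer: -141/118126 ≈ -0.0011936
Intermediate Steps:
t(m, J) = 6063 (t(m, J) = 3*2021 = 6063)
b = -5079418
t(-639, -461)/b = 6063/(-5079418) = 6063*(-1/5079418) = -141/118126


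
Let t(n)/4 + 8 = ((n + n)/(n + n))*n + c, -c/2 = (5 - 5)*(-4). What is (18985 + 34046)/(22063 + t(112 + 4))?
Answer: 4821/2045 ≈ 2.3575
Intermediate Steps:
c = 0 (c = -2*(5 - 5)*(-4) = -0*(-4) = -2*0 = 0)
t(n) = -32 + 4*n (t(n) = -32 + 4*(((n + n)/(n + n))*n + 0) = -32 + 4*(((2*n)/((2*n)))*n + 0) = -32 + 4*(((2*n)*(1/(2*n)))*n + 0) = -32 + 4*(1*n + 0) = -32 + 4*(n + 0) = -32 + 4*n)
(18985 + 34046)/(22063 + t(112 + 4)) = (18985 + 34046)/(22063 + (-32 + 4*(112 + 4))) = 53031/(22063 + (-32 + 4*116)) = 53031/(22063 + (-32 + 464)) = 53031/(22063 + 432) = 53031/22495 = 53031*(1/22495) = 4821/2045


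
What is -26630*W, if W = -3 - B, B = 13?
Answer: 426080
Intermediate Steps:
W = -16 (W = -3 - 1*13 = -3 - 13 = -16)
-26630*W = -26630*(-16) = 426080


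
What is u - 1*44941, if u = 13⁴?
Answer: -16380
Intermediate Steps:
u = 28561
u - 1*44941 = 28561 - 1*44941 = 28561 - 44941 = -16380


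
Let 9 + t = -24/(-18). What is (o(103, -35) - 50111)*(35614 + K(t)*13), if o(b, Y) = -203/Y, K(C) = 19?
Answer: -8984112886/5 ≈ -1.7968e+9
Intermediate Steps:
t = -23/3 (t = -9 - 24/(-18) = -9 - 24*(-1/18) = -9 + 4/3 = -23/3 ≈ -7.6667)
(o(103, -35) - 50111)*(35614 + K(t)*13) = (-203/(-35) - 50111)*(35614 + 19*13) = (-203*(-1/35) - 50111)*(35614 + 247) = (29/5 - 50111)*35861 = -250526/5*35861 = -8984112886/5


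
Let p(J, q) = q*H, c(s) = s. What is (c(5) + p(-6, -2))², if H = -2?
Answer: 81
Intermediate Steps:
p(J, q) = -2*q (p(J, q) = q*(-2) = -2*q)
(c(5) + p(-6, -2))² = (5 - 2*(-2))² = (5 + 4)² = 9² = 81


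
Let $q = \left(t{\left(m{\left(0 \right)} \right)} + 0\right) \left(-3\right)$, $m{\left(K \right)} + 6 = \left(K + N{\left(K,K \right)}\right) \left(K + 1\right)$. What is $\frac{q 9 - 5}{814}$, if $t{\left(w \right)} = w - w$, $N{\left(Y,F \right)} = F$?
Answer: $- \frac{5}{814} \approx -0.0061425$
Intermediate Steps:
$m{\left(K \right)} = -6 + 2 K \left(1 + K\right)$ ($m{\left(K \right)} = -6 + \left(K + K\right) \left(K + 1\right) = -6 + 2 K \left(1 + K\right)$)
$t{\left(w \right)} = 0$
$q = 0$ ($q = \left(0 + 0\right) \left(-3\right) = 0 \left(-3\right) = 0$)
$\frac{q 9 - 5}{814} = \frac{0 \cdot 9 - 5}{814} = \left(0 - 5\right) \frac{1}{814} = \left(-5\right) \frac{1}{814} = - \frac{5}{814}$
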